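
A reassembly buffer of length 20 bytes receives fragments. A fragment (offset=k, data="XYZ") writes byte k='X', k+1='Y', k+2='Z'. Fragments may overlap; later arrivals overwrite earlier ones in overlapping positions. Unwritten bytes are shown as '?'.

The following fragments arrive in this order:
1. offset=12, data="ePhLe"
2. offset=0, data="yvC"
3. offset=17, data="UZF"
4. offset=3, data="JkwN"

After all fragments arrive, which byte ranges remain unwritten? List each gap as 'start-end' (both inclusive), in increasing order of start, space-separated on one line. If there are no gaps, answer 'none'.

Fragment 1: offset=12 len=5
Fragment 2: offset=0 len=3
Fragment 3: offset=17 len=3
Fragment 4: offset=3 len=4
Gaps: 7-11

Answer: 7-11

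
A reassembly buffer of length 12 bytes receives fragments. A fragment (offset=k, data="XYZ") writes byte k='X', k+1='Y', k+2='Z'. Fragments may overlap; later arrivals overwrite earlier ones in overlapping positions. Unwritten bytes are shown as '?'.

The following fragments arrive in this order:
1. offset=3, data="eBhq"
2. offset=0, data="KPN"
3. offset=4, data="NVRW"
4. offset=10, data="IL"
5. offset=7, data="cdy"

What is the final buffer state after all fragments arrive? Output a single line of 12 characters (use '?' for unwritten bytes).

Answer: KPNeNVRcdyIL

Derivation:
Fragment 1: offset=3 data="eBhq" -> buffer=???eBhq?????
Fragment 2: offset=0 data="KPN" -> buffer=KPNeBhq?????
Fragment 3: offset=4 data="NVRW" -> buffer=KPNeNVRW????
Fragment 4: offset=10 data="IL" -> buffer=KPNeNVRW??IL
Fragment 5: offset=7 data="cdy" -> buffer=KPNeNVRcdyIL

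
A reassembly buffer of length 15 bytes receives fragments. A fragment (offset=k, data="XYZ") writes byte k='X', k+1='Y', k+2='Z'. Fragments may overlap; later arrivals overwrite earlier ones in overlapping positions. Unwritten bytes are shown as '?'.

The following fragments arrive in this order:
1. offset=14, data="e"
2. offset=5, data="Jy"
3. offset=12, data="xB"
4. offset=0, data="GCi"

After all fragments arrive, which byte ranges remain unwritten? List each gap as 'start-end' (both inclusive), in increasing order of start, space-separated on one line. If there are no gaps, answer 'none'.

Answer: 3-4 7-11

Derivation:
Fragment 1: offset=14 len=1
Fragment 2: offset=5 len=2
Fragment 3: offset=12 len=2
Fragment 4: offset=0 len=3
Gaps: 3-4 7-11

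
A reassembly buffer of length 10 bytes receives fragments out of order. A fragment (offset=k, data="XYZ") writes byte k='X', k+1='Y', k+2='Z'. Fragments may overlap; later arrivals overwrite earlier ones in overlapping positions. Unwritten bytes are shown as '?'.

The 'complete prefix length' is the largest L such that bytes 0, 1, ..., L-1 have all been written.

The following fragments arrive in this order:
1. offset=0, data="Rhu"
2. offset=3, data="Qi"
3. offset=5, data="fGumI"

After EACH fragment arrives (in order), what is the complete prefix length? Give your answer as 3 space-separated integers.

Fragment 1: offset=0 data="Rhu" -> buffer=Rhu??????? -> prefix_len=3
Fragment 2: offset=3 data="Qi" -> buffer=RhuQi????? -> prefix_len=5
Fragment 3: offset=5 data="fGumI" -> buffer=RhuQifGumI -> prefix_len=10

Answer: 3 5 10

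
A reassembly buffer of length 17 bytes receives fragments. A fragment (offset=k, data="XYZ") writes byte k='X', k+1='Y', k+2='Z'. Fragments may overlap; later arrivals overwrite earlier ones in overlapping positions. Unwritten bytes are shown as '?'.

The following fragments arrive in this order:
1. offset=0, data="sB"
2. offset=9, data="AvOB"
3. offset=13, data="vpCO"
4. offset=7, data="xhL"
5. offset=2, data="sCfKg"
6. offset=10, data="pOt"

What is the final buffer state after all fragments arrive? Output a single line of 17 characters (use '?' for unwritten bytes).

Answer: sBsCfKgxhLpOtvpCO

Derivation:
Fragment 1: offset=0 data="sB" -> buffer=sB???????????????
Fragment 2: offset=9 data="AvOB" -> buffer=sB???????AvOB????
Fragment 3: offset=13 data="vpCO" -> buffer=sB???????AvOBvpCO
Fragment 4: offset=7 data="xhL" -> buffer=sB?????xhLvOBvpCO
Fragment 5: offset=2 data="sCfKg" -> buffer=sBsCfKgxhLvOBvpCO
Fragment 6: offset=10 data="pOt" -> buffer=sBsCfKgxhLpOtvpCO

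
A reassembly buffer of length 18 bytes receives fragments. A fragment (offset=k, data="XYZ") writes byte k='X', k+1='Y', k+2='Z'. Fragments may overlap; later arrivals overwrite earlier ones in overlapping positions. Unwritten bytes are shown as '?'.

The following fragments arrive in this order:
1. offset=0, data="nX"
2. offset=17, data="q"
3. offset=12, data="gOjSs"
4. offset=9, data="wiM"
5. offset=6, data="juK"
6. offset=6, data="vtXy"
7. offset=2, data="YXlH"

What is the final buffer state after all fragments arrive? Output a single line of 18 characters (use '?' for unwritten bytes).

Fragment 1: offset=0 data="nX" -> buffer=nX????????????????
Fragment 2: offset=17 data="q" -> buffer=nX???????????????q
Fragment 3: offset=12 data="gOjSs" -> buffer=nX??????????gOjSsq
Fragment 4: offset=9 data="wiM" -> buffer=nX???????wiMgOjSsq
Fragment 5: offset=6 data="juK" -> buffer=nX????juKwiMgOjSsq
Fragment 6: offset=6 data="vtXy" -> buffer=nX????vtXyiMgOjSsq
Fragment 7: offset=2 data="YXlH" -> buffer=nXYXlHvtXyiMgOjSsq

Answer: nXYXlHvtXyiMgOjSsq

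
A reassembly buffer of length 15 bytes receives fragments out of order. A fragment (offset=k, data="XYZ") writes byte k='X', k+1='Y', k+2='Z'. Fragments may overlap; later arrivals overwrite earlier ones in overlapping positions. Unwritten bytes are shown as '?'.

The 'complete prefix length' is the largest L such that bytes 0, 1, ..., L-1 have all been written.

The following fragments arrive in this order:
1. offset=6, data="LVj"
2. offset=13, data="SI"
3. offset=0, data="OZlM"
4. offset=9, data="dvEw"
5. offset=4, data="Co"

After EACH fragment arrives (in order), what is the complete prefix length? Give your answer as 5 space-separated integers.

Answer: 0 0 4 4 15

Derivation:
Fragment 1: offset=6 data="LVj" -> buffer=??????LVj?????? -> prefix_len=0
Fragment 2: offset=13 data="SI" -> buffer=??????LVj????SI -> prefix_len=0
Fragment 3: offset=0 data="OZlM" -> buffer=OZlM??LVj????SI -> prefix_len=4
Fragment 4: offset=9 data="dvEw" -> buffer=OZlM??LVjdvEwSI -> prefix_len=4
Fragment 5: offset=4 data="Co" -> buffer=OZlMCoLVjdvEwSI -> prefix_len=15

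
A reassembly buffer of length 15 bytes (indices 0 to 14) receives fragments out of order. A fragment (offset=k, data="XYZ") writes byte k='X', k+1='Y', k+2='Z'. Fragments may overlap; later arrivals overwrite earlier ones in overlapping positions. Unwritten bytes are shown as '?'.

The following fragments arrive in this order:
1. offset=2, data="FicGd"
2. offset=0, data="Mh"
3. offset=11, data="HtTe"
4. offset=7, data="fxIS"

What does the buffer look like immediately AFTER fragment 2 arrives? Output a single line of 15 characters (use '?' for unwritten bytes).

Answer: MhFicGd????????

Derivation:
Fragment 1: offset=2 data="FicGd" -> buffer=??FicGd????????
Fragment 2: offset=0 data="Mh" -> buffer=MhFicGd????????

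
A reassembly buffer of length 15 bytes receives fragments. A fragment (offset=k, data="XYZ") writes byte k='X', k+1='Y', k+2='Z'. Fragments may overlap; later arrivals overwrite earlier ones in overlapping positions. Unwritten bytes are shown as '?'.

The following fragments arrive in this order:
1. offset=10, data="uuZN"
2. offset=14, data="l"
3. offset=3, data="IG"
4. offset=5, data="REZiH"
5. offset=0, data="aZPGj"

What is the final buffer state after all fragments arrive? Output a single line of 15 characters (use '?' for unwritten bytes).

Fragment 1: offset=10 data="uuZN" -> buffer=??????????uuZN?
Fragment 2: offset=14 data="l" -> buffer=??????????uuZNl
Fragment 3: offset=3 data="IG" -> buffer=???IG?????uuZNl
Fragment 4: offset=5 data="REZiH" -> buffer=???IGREZiHuuZNl
Fragment 5: offset=0 data="aZPGj" -> buffer=aZPGjREZiHuuZNl

Answer: aZPGjREZiHuuZNl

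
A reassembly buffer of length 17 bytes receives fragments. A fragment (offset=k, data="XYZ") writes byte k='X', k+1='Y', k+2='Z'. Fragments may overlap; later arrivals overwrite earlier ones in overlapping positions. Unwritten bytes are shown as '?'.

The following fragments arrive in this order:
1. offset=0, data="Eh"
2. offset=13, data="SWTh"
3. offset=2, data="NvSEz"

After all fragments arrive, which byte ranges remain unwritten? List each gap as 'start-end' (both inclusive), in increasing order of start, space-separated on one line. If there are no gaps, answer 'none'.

Answer: 7-12

Derivation:
Fragment 1: offset=0 len=2
Fragment 2: offset=13 len=4
Fragment 3: offset=2 len=5
Gaps: 7-12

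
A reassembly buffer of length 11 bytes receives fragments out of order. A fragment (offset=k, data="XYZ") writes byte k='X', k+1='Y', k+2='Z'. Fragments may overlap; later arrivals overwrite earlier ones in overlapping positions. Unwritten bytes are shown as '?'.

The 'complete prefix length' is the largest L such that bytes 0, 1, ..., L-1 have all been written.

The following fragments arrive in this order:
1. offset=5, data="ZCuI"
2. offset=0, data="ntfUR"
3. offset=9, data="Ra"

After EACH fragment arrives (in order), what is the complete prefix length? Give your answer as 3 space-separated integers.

Fragment 1: offset=5 data="ZCuI" -> buffer=?????ZCuI?? -> prefix_len=0
Fragment 2: offset=0 data="ntfUR" -> buffer=ntfURZCuI?? -> prefix_len=9
Fragment 3: offset=9 data="Ra" -> buffer=ntfURZCuIRa -> prefix_len=11

Answer: 0 9 11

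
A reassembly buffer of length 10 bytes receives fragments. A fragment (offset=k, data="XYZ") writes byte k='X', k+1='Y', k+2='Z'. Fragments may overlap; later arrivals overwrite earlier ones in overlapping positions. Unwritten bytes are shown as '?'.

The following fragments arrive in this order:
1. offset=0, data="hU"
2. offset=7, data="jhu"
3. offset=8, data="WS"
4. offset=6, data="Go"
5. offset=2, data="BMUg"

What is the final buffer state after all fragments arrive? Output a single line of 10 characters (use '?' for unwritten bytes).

Fragment 1: offset=0 data="hU" -> buffer=hU????????
Fragment 2: offset=7 data="jhu" -> buffer=hU?????jhu
Fragment 3: offset=8 data="WS" -> buffer=hU?????jWS
Fragment 4: offset=6 data="Go" -> buffer=hU????GoWS
Fragment 5: offset=2 data="BMUg" -> buffer=hUBMUgGoWS

Answer: hUBMUgGoWS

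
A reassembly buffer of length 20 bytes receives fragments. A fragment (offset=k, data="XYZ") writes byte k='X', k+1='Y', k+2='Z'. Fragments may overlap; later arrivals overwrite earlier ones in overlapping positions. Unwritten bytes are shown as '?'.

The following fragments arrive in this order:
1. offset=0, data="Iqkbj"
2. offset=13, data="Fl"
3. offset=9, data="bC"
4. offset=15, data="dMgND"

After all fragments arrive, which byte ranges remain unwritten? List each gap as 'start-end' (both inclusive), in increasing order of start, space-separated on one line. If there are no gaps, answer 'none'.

Fragment 1: offset=0 len=5
Fragment 2: offset=13 len=2
Fragment 3: offset=9 len=2
Fragment 4: offset=15 len=5
Gaps: 5-8 11-12

Answer: 5-8 11-12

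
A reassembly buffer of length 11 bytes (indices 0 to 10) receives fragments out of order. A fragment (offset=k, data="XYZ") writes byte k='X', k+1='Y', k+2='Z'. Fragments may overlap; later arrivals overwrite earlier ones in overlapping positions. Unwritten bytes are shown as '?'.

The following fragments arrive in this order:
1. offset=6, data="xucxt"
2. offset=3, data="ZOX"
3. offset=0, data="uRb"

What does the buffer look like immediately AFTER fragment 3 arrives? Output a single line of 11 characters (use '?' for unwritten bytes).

Fragment 1: offset=6 data="xucxt" -> buffer=??????xucxt
Fragment 2: offset=3 data="ZOX" -> buffer=???ZOXxucxt
Fragment 3: offset=0 data="uRb" -> buffer=uRbZOXxucxt

Answer: uRbZOXxucxt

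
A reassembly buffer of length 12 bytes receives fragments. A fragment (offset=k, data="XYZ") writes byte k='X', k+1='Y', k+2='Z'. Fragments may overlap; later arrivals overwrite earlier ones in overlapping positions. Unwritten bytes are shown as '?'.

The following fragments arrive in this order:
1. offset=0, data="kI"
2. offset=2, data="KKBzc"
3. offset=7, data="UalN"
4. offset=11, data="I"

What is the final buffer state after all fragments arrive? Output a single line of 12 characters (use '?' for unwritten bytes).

Fragment 1: offset=0 data="kI" -> buffer=kI??????????
Fragment 2: offset=2 data="KKBzc" -> buffer=kIKKBzc?????
Fragment 3: offset=7 data="UalN" -> buffer=kIKKBzcUalN?
Fragment 4: offset=11 data="I" -> buffer=kIKKBzcUalNI

Answer: kIKKBzcUalNI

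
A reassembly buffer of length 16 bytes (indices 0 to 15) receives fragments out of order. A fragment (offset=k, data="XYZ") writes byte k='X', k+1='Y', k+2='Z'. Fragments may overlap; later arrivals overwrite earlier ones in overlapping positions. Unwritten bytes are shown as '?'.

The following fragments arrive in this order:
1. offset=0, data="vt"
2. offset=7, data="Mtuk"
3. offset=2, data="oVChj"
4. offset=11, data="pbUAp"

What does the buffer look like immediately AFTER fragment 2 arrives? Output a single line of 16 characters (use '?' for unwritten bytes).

Fragment 1: offset=0 data="vt" -> buffer=vt??????????????
Fragment 2: offset=7 data="Mtuk" -> buffer=vt?????Mtuk?????

Answer: vt?????Mtuk?????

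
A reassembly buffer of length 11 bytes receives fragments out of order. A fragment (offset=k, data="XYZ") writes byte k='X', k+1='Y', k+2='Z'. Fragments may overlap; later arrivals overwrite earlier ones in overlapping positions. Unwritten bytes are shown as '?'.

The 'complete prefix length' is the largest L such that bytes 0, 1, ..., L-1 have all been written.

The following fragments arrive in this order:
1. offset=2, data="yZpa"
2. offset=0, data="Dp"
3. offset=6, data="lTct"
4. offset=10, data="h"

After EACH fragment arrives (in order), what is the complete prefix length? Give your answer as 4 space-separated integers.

Fragment 1: offset=2 data="yZpa" -> buffer=??yZpa????? -> prefix_len=0
Fragment 2: offset=0 data="Dp" -> buffer=DpyZpa????? -> prefix_len=6
Fragment 3: offset=6 data="lTct" -> buffer=DpyZpalTct? -> prefix_len=10
Fragment 4: offset=10 data="h" -> buffer=DpyZpalTcth -> prefix_len=11

Answer: 0 6 10 11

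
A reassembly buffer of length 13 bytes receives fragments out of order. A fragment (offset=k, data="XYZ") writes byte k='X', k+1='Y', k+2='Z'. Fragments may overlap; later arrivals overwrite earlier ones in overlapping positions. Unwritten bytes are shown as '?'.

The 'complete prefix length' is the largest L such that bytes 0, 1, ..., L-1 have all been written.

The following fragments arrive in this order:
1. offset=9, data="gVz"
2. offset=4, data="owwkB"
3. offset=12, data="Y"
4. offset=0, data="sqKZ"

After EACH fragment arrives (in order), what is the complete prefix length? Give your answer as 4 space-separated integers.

Fragment 1: offset=9 data="gVz" -> buffer=?????????gVz? -> prefix_len=0
Fragment 2: offset=4 data="owwkB" -> buffer=????owwkBgVz? -> prefix_len=0
Fragment 3: offset=12 data="Y" -> buffer=????owwkBgVzY -> prefix_len=0
Fragment 4: offset=0 data="sqKZ" -> buffer=sqKZowwkBgVzY -> prefix_len=13

Answer: 0 0 0 13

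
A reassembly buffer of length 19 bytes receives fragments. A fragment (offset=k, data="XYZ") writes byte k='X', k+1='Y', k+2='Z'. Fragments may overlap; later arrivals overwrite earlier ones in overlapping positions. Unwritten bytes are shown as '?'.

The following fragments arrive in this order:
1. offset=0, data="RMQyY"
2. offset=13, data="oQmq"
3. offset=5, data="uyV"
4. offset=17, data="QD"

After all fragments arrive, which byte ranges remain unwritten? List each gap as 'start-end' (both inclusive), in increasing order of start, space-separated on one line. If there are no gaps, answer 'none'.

Fragment 1: offset=0 len=5
Fragment 2: offset=13 len=4
Fragment 3: offset=5 len=3
Fragment 4: offset=17 len=2
Gaps: 8-12

Answer: 8-12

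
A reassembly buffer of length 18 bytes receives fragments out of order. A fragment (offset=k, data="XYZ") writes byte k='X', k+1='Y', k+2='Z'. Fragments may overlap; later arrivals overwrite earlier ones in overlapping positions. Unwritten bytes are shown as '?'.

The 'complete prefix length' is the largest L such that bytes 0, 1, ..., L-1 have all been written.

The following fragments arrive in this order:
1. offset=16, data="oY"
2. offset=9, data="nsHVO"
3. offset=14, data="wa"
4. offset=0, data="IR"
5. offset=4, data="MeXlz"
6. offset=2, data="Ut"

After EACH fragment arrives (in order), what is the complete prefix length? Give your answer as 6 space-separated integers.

Answer: 0 0 0 2 2 18

Derivation:
Fragment 1: offset=16 data="oY" -> buffer=????????????????oY -> prefix_len=0
Fragment 2: offset=9 data="nsHVO" -> buffer=?????????nsHVO??oY -> prefix_len=0
Fragment 3: offset=14 data="wa" -> buffer=?????????nsHVOwaoY -> prefix_len=0
Fragment 4: offset=0 data="IR" -> buffer=IR???????nsHVOwaoY -> prefix_len=2
Fragment 5: offset=4 data="MeXlz" -> buffer=IR??MeXlznsHVOwaoY -> prefix_len=2
Fragment 6: offset=2 data="Ut" -> buffer=IRUtMeXlznsHVOwaoY -> prefix_len=18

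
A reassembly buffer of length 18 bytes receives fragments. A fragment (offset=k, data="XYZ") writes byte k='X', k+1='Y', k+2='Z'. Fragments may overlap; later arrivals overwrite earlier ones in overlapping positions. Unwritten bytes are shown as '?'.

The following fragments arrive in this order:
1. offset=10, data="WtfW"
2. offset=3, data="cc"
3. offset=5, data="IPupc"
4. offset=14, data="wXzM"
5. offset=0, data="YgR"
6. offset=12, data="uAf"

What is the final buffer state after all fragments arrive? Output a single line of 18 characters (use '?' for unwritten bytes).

Fragment 1: offset=10 data="WtfW" -> buffer=??????????WtfW????
Fragment 2: offset=3 data="cc" -> buffer=???cc?????WtfW????
Fragment 3: offset=5 data="IPupc" -> buffer=???ccIPupcWtfW????
Fragment 4: offset=14 data="wXzM" -> buffer=???ccIPupcWtfWwXzM
Fragment 5: offset=0 data="YgR" -> buffer=YgRccIPupcWtfWwXzM
Fragment 6: offset=12 data="uAf" -> buffer=YgRccIPupcWtuAfXzM

Answer: YgRccIPupcWtuAfXzM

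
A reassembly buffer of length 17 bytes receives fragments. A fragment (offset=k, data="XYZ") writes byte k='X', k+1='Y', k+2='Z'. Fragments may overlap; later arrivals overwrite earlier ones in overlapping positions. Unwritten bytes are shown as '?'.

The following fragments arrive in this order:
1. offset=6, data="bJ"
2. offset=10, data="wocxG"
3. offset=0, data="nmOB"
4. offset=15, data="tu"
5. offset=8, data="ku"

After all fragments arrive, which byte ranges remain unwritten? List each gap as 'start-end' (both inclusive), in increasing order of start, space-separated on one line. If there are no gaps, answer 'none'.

Fragment 1: offset=6 len=2
Fragment 2: offset=10 len=5
Fragment 3: offset=0 len=4
Fragment 4: offset=15 len=2
Fragment 5: offset=8 len=2
Gaps: 4-5

Answer: 4-5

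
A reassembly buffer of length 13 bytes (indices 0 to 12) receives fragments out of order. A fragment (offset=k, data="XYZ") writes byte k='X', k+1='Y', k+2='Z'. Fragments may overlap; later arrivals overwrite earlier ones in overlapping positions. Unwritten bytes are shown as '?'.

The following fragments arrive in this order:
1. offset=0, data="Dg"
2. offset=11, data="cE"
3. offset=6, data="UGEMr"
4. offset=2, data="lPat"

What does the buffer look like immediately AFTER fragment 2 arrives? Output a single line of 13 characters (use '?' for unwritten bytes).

Fragment 1: offset=0 data="Dg" -> buffer=Dg???????????
Fragment 2: offset=11 data="cE" -> buffer=Dg?????????cE

Answer: Dg?????????cE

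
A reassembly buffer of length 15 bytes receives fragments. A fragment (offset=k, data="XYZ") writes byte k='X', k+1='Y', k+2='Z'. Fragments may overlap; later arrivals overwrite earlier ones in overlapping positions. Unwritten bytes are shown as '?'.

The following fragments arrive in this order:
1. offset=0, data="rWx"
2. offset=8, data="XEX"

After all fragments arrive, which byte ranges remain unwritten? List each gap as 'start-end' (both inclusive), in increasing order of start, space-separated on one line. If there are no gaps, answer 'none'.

Answer: 3-7 11-14

Derivation:
Fragment 1: offset=0 len=3
Fragment 2: offset=8 len=3
Gaps: 3-7 11-14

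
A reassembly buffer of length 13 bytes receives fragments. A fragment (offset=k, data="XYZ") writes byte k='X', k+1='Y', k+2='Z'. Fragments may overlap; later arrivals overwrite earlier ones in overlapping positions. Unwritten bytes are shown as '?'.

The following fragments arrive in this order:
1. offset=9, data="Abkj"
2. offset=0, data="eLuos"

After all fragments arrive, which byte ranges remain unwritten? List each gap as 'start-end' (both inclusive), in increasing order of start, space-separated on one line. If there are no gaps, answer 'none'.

Fragment 1: offset=9 len=4
Fragment 2: offset=0 len=5
Gaps: 5-8

Answer: 5-8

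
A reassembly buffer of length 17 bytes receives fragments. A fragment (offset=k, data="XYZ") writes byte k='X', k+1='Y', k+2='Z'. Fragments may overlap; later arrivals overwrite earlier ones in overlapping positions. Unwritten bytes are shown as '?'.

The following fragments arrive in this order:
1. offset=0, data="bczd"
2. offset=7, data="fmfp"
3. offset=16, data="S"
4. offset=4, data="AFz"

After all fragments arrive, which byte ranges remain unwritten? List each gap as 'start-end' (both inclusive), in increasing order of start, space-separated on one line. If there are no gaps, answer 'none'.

Answer: 11-15

Derivation:
Fragment 1: offset=0 len=4
Fragment 2: offset=7 len=4
Fragment 3: offset=16 len=1
Fragment 4: offset=4 len=3
Gaps: 11-15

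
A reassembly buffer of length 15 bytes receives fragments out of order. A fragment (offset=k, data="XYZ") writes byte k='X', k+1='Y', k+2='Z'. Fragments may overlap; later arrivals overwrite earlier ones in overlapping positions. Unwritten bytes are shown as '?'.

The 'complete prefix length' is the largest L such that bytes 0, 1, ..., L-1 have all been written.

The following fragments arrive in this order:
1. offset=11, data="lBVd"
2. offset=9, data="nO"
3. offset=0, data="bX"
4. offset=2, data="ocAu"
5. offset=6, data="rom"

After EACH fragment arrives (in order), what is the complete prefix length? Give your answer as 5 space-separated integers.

Answer: 0 0 2 6 15

Derivation:
Fragment 1: offset=11 data="lBVd" -> buffer=???????????lBVd -> prefix_len=0
Fragment 2: offset=9 data="nO" -> buffer=?????????nOlBVd -> prefix_len=0
Fragment 3: offset=0 data="bX" -> buffer=bX???????nOlBVd -> prefix_len=2
Fragment 4: offset=2 data="ocAu" -> buffer=bXocAu???nOlBVd -> prefix_len=6
Fragment 5: offset=6 data="rom" -> buffer=bXocAuromnOlBVd -> prefix_len=15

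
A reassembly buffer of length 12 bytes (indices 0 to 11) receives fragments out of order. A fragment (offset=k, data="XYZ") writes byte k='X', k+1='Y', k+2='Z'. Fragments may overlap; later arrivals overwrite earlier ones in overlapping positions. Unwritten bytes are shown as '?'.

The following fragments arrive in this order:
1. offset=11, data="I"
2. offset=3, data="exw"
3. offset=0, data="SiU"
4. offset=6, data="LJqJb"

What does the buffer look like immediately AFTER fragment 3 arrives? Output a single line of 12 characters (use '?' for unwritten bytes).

Fragment 1: offset=11 data="I" -> buffer=???????????I
Fragment 2: offset=3 data="exw" -> buffer=???exw?????I
Fragment 3: offset=0 data="SiU" -> buffer=SiUexw?????I

Answer: SiUexw?????I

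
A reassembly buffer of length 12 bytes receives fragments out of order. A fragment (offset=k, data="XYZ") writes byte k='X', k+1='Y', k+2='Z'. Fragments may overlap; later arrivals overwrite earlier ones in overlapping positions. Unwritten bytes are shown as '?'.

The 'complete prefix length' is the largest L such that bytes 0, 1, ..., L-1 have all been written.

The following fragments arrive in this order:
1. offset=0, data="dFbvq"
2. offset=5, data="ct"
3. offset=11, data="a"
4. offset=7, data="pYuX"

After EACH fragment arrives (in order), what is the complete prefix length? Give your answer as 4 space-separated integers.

Fragment 1: offset=0 data="dFbvq" -> buffer=dFbvq??????? -> prefix_len=5
Fragment 2: offset=5 data="ct" -> buffer=dFbvqct????? -> prefix_len=7
Fragment 3: offset=11 data="a" -> buffer=dFbvqct????a -> prefix_len=7
Fragment 4: offset=7 data="pYuX" -> buffer=dFbvqctpYuXa -> prefix_len=12

Answer: 5 7 7 12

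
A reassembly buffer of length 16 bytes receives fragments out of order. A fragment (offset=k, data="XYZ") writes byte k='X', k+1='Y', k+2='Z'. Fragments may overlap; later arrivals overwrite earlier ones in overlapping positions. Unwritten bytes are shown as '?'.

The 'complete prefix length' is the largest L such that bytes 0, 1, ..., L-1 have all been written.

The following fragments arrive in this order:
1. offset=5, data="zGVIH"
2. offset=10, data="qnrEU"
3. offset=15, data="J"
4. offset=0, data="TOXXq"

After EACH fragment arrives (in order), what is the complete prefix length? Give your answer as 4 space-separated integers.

Fragment 1: offset=5 data="zGVIH" -> buffer=?????zGVIH?????? -> prefix_len=0
Fragment 2: offset=10 data="qnrEU" -> buffer=?????zGVIHqnrEU? -> prefix_len=0
Fragment 3: offset=15 data="J" -> buffer=?????zGVIHqnrEUJ -> prefix_len=0
Fragment 4: offset=0 data="TOXXq" -> buffer=TOXXqzGVIHqnrEUJ -> prefix_len=16

Answer: 0 0 0 16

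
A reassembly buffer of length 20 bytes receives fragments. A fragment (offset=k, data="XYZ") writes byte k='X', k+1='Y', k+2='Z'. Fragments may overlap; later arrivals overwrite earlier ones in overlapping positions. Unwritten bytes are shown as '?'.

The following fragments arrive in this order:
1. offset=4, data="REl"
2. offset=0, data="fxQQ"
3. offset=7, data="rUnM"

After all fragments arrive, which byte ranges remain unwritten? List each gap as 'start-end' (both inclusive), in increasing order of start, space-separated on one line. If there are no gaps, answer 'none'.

Answer: 11-19

Derivation:
Fragment 1: offset=4 len=3
Fragment 2: offset=0 len=4
Fragment 3: offset=7 len=4
Gaps: 11-19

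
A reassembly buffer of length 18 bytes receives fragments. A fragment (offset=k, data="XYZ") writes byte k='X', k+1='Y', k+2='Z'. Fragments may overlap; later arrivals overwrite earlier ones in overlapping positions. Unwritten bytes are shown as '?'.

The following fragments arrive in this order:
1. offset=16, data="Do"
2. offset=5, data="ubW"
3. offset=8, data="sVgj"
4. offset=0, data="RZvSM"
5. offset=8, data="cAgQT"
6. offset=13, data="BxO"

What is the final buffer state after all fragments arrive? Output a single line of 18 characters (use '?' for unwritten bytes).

Fragment 1: offset=16 data="Do" -> buffer=????????????????Do
Fragment 2: offset=5 data="ubW" -> buffer=?????ubW????????Do
Fragment 3: offset=8 data="sVgj" -> buffer=?????ubWsVgj????Do
Fragment 4: offset=0 data="RZvSM" -> buffer=RZvSMubWsVgj????Do
Fragment 5: offset=8 data="cAgQT" -> buffer=RZvSMubWcAgQT???Do
Fragment 6: offset=13 data="BxO" -> buffer=RZvSMubWcAgQTBxODo

Answer: RZvSMubWcAgQTBxODo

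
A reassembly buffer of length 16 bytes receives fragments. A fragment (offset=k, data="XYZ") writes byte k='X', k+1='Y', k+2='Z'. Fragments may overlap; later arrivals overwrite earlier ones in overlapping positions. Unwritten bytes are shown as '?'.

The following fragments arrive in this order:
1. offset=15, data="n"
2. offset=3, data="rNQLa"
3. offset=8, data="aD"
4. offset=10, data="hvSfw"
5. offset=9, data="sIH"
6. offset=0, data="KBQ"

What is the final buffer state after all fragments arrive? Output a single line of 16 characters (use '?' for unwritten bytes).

Answer: KBQrNQLaasIHSfwn

Derivation:
Fragment 1: offset=15 data="n" -> buffer=???????????????n
Fragment 2: offset=3 data="rNQLa" -> buffer=???rNQLa???????n
Fragment 3: offset=8 data="aD" -> buffer=???rNQLaaD?????n
Fragment 4: offset=10 data="hvSfw" -> buffer=???rNQLaaDhvSfwn
Fragment 5: offset=9 data="sIH" -> buffer=???rNQLaasIHSfwn
Fragment 6: offset=0 data="KBQ" -> buffer=KBQrNQLaasIHSfwn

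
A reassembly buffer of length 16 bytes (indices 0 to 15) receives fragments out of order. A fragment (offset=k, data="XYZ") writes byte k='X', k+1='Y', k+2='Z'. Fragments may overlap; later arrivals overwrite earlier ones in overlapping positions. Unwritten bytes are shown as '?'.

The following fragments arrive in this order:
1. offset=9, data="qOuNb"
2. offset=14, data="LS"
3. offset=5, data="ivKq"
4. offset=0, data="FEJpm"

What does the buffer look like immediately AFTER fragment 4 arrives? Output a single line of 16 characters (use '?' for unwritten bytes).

Fragment 1: offset=9 data="qOuNb" -> buffer=?????????qOuNb??
Fragment 2: offset=14 data="LS" -> buffer=?????????qOuNbLS
Fragment 3: offset=5 data="ivKq" -> buffer=?????ivKqqOuNbLS
Fragment 4: offset=0 data="FEJpm" -> buffer=FEJpmivKqqOuNbLS

Answer: FEJpmivKqqOuNbLS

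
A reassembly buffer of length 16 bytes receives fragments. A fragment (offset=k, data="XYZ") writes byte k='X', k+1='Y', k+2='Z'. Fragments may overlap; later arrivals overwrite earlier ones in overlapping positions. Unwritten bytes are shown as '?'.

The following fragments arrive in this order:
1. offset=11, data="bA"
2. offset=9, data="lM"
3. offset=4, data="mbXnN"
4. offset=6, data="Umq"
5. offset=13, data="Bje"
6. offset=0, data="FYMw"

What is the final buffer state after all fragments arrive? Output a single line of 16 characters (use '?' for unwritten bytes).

Fragment 1: offset=11 data="bA" -> buffer=???????????bA???
Fragment 2: offset=9 data="lM" -> buffer=?????????lMbA???
Fragment 3: offset=4 data="mbXnN" -> buffer=????mbXnNlMbA???
Fragment 4: offset=6 data="Umq" -> buffer=????mbUmqlMbA???
Fragment 5: offset=13 data="Bje" -> buffer=????mbUmqlMbABje
Fragment 6: offset=0 data="FYMw" -> buffer=FYMwmbUmqlMbABje

Answer: FYMwmbUmqlMbABje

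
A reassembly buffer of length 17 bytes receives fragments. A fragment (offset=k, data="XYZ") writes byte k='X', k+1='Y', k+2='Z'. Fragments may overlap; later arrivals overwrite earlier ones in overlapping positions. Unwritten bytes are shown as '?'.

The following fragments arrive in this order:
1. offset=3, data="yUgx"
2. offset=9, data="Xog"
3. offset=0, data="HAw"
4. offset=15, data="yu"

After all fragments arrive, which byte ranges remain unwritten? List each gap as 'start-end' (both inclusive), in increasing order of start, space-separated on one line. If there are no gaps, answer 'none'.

Answer: 7-8 12-14

Derivation:
Fragment 1: offset=3 len=4
Fragment 2: offset=9 len=3
Fragment 3: offset=0 len=3
Fragment 4: offset=15 len=2
Gaps: 7-8 12-14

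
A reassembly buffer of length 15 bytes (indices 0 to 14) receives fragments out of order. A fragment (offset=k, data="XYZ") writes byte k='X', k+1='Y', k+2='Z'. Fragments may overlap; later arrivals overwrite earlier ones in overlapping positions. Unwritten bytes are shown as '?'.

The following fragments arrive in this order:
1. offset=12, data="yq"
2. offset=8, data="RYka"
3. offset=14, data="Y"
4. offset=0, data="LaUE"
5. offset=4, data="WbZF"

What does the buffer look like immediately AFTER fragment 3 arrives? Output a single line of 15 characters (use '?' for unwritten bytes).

Answer: ????????RYkayqY

Derivation:
Fragment 1: offset=12 data="yq" -> buffer=????????????yq?
Fragment 2: offset=8 data="RYka" -> buffer=????????RYkayq?
Fragment 3: offset=14 data="Y" -> buffer=????????RYkayqY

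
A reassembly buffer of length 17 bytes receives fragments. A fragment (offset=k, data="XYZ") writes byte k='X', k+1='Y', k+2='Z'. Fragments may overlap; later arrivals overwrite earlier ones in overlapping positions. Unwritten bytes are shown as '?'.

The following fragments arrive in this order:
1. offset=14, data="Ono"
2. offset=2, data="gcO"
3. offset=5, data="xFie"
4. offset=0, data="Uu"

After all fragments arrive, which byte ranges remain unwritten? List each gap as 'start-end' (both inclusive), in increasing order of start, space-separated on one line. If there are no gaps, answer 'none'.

Fragment 1: offset=14 len=3
Fragment 2: offset=2 len=3
Fragment 3: offset=5 len=4
Fragment 4: offset=0 len=2
Gaps: 9-13

Answer: 9-13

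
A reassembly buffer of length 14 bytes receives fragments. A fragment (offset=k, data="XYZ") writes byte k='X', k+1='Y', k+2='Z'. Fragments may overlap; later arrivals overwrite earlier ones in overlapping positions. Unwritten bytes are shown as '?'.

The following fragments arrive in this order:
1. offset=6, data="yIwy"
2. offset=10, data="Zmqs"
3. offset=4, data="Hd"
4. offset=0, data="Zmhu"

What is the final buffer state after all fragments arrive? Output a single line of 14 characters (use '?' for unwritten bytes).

Fragment 1: offset=6 data="yIwy" -> buffer=??????yIwy????
Fragment 2: offset=10 data="Zmqs" -> buffer=??????yIwyZmqs
Fragment 3: offset=4 data="Hd" -> buffer=????HdyIwyZmqs
Fragment 4: offset=0 data="Zmhu" -> buffer=ZmhuHdyIwyZmqs

Answer: ZmhuHdyIwyZmqs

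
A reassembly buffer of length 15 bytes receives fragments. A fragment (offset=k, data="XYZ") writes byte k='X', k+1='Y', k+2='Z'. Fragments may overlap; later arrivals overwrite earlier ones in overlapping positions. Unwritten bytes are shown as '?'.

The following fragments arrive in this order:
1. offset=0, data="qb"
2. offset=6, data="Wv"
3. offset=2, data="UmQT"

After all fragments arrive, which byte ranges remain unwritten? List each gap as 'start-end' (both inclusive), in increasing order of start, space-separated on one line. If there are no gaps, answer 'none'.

Answer: 8-14

Derivation:
Fragment 1: offset=0 len=2
Fragment 2: offset=6 len=2
Fragment 3: offset=2 len=4
Gaps: 8-14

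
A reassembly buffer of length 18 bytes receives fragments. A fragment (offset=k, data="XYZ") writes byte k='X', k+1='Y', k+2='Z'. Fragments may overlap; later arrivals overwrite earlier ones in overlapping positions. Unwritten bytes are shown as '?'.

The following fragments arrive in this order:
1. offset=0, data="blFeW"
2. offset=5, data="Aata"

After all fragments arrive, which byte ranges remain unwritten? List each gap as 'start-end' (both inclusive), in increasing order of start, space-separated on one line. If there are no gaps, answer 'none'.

Fragment 1: offset=0 len=5
Fragment 2: offset=5 len=4
Gaps: 9-17

Answer: 9-17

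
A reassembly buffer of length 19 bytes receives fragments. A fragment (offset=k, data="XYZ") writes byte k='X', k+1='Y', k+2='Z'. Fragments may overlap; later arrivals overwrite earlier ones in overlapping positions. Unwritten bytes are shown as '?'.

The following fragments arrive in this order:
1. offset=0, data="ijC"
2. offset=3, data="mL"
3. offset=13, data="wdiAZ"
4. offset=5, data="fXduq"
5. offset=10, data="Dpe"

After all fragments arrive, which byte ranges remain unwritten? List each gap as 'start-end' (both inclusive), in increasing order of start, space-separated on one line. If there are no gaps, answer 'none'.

Fragment 1: offset=0 len=3
Fragment 2: offset=3 len=2
Fragment 3: offset=13 len=5
Fragment 4: offset=5 len=5
Fragment 5: offset=10 len=3
Gaps: 18-18

Answer: 18-18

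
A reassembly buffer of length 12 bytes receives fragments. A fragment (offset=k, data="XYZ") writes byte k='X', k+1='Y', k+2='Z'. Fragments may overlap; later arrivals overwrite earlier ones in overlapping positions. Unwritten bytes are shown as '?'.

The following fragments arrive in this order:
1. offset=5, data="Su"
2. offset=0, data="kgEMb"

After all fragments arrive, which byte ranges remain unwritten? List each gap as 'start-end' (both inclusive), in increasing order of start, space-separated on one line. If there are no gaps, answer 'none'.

Fragment 1: offset=5 len=2
Fragment 2: offset=0 len=5
Gaps: 7-11

Answer: 7-11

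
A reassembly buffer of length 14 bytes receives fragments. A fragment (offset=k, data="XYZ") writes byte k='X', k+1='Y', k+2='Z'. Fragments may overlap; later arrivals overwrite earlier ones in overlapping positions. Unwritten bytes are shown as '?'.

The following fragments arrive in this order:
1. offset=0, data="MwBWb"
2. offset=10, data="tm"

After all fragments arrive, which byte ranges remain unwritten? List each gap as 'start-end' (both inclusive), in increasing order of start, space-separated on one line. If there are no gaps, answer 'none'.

Answer: 5-9 12-13

Derivation:
Fragment 1: offset=0 len=5
Fragment 2: offset=10 len=2
Gaps: 5-9 12-13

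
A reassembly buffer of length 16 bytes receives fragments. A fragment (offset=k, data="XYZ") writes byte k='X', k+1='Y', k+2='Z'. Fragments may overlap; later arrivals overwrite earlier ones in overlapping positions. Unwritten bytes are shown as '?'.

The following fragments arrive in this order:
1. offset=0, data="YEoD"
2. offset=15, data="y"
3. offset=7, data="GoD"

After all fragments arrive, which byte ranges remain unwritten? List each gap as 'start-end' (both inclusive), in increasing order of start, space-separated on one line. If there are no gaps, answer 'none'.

Fragment 1: offset=0 len=4
Fragment 2: offset=15 len=1
Fragment 3: offset=7 len=3
Gaps: 4-6 10-14

Answer: 4-6 10-14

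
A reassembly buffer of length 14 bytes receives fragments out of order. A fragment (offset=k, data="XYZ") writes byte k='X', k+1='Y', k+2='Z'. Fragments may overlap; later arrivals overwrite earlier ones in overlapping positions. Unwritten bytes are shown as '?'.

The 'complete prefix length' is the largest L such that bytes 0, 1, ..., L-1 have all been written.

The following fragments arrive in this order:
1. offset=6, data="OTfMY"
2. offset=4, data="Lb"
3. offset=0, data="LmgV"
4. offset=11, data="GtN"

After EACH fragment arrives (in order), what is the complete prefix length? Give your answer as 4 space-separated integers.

Answer: 0 0 11 14

Derivation:
Fragment 1: offset=6 data="OTfMY" -> buffer=??????OTfMY??? -> prefix_len=0
Fragment 2: offset=4 data="Lb" -> buffer=????LbOTfMY??? -> prefix_len=0
Fragment 3: offset=0 data="LmgV" -> buffer=LmgVLbOTfMY??? -> prefix_len=11
Fragment 4: offset=11 data="GtN" -> buffer=LmgVLbOTfMYGtN -> prefix_len=14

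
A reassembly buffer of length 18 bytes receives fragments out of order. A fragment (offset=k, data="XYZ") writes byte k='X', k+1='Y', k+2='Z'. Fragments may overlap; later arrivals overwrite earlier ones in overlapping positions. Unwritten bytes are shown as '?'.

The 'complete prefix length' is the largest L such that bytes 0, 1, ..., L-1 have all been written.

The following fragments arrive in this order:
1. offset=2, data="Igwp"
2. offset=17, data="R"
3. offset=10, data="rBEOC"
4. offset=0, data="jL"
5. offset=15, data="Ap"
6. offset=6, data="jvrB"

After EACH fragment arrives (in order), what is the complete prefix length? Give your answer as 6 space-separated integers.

Fragment 1: offset=2 data="Igwp" -> buffer=??Igwp???????????? -> prefix_len=0
Fragment 2: offset=17 data="R" -> buffer=??Igwp???????????R -> prefix_len=0
Fragment 3: offset=10 data="rBEOC" -> buffer=??Igwp????rBEOC??R -> prefix_len=0
Fragment 4: offset=0 data="jL" -> buffer=jLIgwp????rBEOC??R -> prefix_len=6
Fragment 5: offset=15 data="Ap" -> buffer=jLIgwp????rBEOCApR -> prefix_len=6
Fragment 6: offset=6 data="jvrB" -> buffer=jLIgwpjvrBrBEOCApR -> prefix_len=18

Answer: 0 0 0 6 6 18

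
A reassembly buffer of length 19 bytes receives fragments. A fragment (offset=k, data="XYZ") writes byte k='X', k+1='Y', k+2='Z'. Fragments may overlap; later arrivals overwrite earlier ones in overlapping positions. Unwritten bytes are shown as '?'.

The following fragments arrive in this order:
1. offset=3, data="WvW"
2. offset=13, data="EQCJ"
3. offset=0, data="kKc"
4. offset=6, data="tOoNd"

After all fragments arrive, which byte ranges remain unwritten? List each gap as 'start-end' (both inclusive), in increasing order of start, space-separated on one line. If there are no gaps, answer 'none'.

Answer: 11-12 17-18

Derivation:
Fragment 1: offset=3 len=3
Fragment 2: offset=13 len=4
Fragment 3: offset=0 len=3
Fragment 4: offset=6 len=5
Gaps: 11-12 17-18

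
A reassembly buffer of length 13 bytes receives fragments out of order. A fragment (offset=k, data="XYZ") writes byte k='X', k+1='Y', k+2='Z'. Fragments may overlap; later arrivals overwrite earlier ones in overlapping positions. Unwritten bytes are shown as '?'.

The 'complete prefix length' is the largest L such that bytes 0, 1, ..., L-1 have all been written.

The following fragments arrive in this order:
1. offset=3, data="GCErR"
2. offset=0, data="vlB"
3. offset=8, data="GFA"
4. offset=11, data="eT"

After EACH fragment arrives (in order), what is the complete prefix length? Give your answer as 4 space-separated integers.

Fragment 1: offset=3 data="GCErR" -> buffer=???GCErR????? -> prefix_len=0
Fragment 2: offset=0 data="vlB" -> buffer=vlBGCErR????? -> prefix_len=8
Fragment 3: offset=8 data="GFA" -> buffer=vlBGCErRGFA?? -> prefix_len=11
Fragment 4: offset=11 data="eT" -> buffer=vlBGCErRGFAeT -> prefix_len=13

Answer: 0 8 11 13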